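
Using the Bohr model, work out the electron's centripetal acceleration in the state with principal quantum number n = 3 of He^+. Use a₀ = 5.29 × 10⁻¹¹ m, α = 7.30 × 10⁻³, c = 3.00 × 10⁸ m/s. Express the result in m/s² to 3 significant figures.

8.95 × 10²¹ m/s²

r = n²a₀/Z = 2.38 × 10⁻¹⁰ m, v = Zαc/n = 1.46 × 10⁶ m/s
a = v²/r = (1.46 × 10⁶)² / 2.38 × 10⁻¹⁰ = 8.95 × 10²¹ m/s²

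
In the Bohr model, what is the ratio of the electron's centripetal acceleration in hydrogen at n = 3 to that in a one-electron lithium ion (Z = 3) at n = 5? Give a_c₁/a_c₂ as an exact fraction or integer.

a_c ∝ Z^3 · n^-4
a_c₁/a_c₂ = (1/3)^3 · (3/5)^-4 = 625/2187

625/2187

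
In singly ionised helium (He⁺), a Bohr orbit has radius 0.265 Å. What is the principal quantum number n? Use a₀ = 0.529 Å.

1

r_n = n²a₀/Z ⇒ n² = rZ/a₀ = 0.265 × 2 / 0.529 ≈ 1.00
n = 1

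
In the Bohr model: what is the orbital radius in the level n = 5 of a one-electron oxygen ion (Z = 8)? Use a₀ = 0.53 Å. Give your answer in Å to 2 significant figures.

r_n = n²a₀/Z = 5² × 0.53 / 8
    = 25 × 0.53 / 8 = 1.7 Å

1.7 Å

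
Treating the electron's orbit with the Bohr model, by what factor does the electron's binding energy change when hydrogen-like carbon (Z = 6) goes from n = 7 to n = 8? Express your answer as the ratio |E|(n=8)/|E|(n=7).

49/64

|E| ∝ Z^2 · n^-2; with Z fixed, |E| ∝ n^-2.
|E|(n=8)/|E|(n=7) = (8/7)^-2 = 49/64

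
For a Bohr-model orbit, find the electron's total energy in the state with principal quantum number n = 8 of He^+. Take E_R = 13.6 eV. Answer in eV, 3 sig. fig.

E_n = −E_R·Z²/n² = −13.6 × 2²/8² = -0.850 eV

-0.850 eV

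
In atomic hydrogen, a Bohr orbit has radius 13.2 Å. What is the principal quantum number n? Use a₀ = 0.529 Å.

5

r_n = n²a₀/Z ⇒ n² = rZ/a₀ = 13.2 × 1 / 0.529 ≈ 24.95
n = 5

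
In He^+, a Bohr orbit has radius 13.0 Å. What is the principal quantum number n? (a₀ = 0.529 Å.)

7

r_n = n²a₀/Z ⇒ n² = rZ/a₀ = 13.0 × 2 / 0.529 ≈ 49.15
n = 7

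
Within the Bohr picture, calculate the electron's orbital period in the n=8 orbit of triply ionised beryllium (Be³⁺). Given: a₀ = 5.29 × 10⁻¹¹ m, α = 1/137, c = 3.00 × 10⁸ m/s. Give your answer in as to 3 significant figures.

r = n²a₀/Z = 8²·5.29 × 10⁻¹¹/4 = 8.46 × 10⁻¹⁰ m
v = Zαc/n = 4·0.00730·3.00 × 10⁸/8 = 1.09 × 10⁶ m/s
T = 2πr/v = 4.86 × 10⁻¹⁵ s = 4860 as

4860 as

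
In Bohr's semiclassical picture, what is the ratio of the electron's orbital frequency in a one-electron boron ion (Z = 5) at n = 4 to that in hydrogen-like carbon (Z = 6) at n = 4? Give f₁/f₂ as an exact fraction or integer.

25/36

f ∝ Z^2 · n^-3
f₁/f₂ = (5/6)^2 · (4/4)^-3 = 25/36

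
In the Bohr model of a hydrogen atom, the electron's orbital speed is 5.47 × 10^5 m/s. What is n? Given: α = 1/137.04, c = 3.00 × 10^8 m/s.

4

v_n = Zαc/n ⇒ n = Zαc/v = 1 × 0.00730 × 3.00 × 10^8 / 5.47 × 10^5 ≈ 4.00
n = 4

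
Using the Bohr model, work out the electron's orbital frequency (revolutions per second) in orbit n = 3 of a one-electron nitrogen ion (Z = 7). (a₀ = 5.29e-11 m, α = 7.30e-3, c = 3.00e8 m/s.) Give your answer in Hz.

1.20e16 Hz

r = n²a₀/Z = 6.80e-11 m, v = Zαc/n = 5.11e6 m/s
f = v/(2πr) = 1.20e16 Hz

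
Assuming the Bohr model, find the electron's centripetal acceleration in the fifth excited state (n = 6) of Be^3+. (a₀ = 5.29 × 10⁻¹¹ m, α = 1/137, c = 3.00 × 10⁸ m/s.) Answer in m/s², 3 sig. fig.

r = n²a₀/Z = 4.76 × 10⁻¹⁰ m, v = Zαc/n = 1.46 × 10⁶ m/s
a = v²/r = (1.46 × 10⁶)² / 4.76 × 10⁻¹⁰ = 4.48 × 10²¹ m/s²

4.48 × 10²¹ m/s²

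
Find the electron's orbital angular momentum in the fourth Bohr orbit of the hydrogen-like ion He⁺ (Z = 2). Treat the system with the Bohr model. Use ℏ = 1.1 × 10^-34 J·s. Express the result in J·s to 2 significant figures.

4.4 × 10^-34 J·s

L_n = nℏ = 4 × 1.1 × 10^-34 = 4.4 × 10^-34 J·s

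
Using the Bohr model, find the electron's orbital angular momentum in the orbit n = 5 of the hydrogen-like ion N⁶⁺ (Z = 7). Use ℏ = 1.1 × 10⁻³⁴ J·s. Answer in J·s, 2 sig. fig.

5.5 × 10⁻³⁴ J·s

L_n = nℏ = 5 × 1.1 × 10⁻³⁴ = 5.5 × 10⁻³⁴ J·s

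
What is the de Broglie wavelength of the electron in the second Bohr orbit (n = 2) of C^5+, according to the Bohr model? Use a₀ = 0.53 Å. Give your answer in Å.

The Bohr quantisation condition is nλ = 2πr_n.
r_n = n²a₀/Z = 0.35 Å
λ = 2πr_n/n = 2π·0.35/2 = 1.1 Å

1.1 Å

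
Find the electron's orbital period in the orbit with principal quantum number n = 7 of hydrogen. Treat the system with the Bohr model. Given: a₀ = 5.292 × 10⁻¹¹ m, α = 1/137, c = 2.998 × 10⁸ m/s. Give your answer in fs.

r = n²a₀/Z = 7²·5.292 × 10⁻¹¹/1 = 2.593 × 10⁻⁹ m
v = Zαc/n = 1·0.007299·2.998 × 10⁸/7 = 3.126 × 10⁵ m/s
T = 2πr/v = 5.212 × 10⁻¹⁴ s = 52.12 fs

52.12 fs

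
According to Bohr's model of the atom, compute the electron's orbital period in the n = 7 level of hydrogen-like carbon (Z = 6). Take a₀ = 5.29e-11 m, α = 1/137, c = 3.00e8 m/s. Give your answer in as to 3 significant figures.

r = n²a₀/Z = 7²·5.29e-11/6 = 4.32e-10 m
v = Zαc/n = 6·0.00730·3.00e8/7 = 1.88e6 m/s
T = 2πr/v = 1.45e-15 s = 1450 as

1450 as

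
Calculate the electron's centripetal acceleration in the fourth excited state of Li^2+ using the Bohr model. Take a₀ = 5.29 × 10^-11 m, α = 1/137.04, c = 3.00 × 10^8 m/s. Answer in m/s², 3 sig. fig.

r = n²a₀/Z = 4.41 × 10^-10 m, v = Zαc/n = 1.31 × 10^6 m/s
a = v²/r = (1.31 × 10^6)² / 4.41 × 10^-10 = 3.91 × 10^21 m/s²

3.91 × 10^21 m/s²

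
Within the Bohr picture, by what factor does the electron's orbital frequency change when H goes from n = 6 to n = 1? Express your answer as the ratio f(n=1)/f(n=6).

f ∝ Z^2 · n^-3; with Z fixed, f ∝ n^-3.
f(n=1)/f(n=6) = (1/6)^-3 = 216

216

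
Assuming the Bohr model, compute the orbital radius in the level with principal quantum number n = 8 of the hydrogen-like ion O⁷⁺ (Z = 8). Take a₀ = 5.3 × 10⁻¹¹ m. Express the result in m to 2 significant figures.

r_n = n²a₀/Z = 8² × 5.3 × 10⁻¹¹ / 8
    = 64 × 5.3 × 10⁻¹¹ / 8 = 4.2 × 10⁻¹⁰ m

4.2 × 10⁻¹⁰ m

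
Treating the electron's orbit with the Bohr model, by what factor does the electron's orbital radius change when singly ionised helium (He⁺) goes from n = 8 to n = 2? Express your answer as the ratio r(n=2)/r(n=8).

1/16

r ∝ Z^-1 · n^2; with Z fixed, r ∝ n^2.
r(n=2)/r(n=8) = (2/8)^2 = 1/16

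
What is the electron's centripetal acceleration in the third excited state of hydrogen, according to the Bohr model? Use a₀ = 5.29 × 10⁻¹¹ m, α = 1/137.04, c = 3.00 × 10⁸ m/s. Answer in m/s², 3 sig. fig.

r = n²a₀/Z = 8.46 × 10⁻¹⁰ m, v = Zαc/n = 5.47 × 10⁵ m/s
a = v²/r = (5.47 × 10⁵)² / 8.46 × 10⁻¹⁰ = 3.54 × 10²⁰ m/s²

3.54 × 10²⁰ m/s²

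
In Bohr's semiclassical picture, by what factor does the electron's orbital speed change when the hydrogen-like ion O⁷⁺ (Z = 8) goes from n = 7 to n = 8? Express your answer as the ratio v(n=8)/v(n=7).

7/8

v ∝ Z^1 · n^-1; with Z fixed, v ∝ n^-1.
v(n=8)/v(n=7) = (8/7)^-1 = 7/8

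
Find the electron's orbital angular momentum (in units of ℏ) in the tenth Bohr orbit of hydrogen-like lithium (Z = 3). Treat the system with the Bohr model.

L_n = nℏ, so L/ℏ = n = 10.

10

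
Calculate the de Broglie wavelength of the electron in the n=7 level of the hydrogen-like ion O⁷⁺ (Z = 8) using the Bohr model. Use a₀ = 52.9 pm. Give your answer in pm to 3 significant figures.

The Bohr quantisation condition is nλ = 2πr_n.
r_n = n²a₀/Z = 324 pm
λ = 2πr_n/n = 2π·324/7 = 291 pm

291 pm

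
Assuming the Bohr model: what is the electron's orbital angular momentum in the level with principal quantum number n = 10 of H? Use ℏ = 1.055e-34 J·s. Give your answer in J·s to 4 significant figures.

L_n = nℏ = 10 × 1.055e-34 = 1.055e-33 J·s

1.055e-33 J·s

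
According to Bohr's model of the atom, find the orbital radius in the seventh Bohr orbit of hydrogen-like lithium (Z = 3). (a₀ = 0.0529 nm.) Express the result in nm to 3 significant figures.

0.864 nm

r_n = n²a₀/Z = 7² × 0.0529 / 3
    = 49 × 0.0529 / 3 = 0.864 nm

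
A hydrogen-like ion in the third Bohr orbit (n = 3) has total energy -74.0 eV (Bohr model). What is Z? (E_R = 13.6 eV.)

E_n = −E_R Z²/n² ⇒ Z² = −E_n n²/E_R = 74.0 × 3² / 13.6 ≈ 48.97
Z = 7

7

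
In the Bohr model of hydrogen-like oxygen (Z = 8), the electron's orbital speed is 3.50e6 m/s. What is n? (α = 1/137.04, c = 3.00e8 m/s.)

5

v_n = Zαc/n ⇒ n = Zαc/v = 8 × 0.00730 × 3.00e8 / 3.50e6 ≈ 5.00
n = 5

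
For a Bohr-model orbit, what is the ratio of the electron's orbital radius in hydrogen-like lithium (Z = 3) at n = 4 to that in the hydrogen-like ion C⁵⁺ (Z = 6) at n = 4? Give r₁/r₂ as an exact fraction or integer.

r ∝ Z^-1 · n^2
r₁/r₂ = (3/6)^-1 · (4/4)^2 = 2

2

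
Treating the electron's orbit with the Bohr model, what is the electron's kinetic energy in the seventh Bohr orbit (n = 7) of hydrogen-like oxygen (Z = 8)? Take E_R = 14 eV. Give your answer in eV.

18 eV

For a Coulomb orbit the virial theorem gives K = −E_n.
E_n = −E_R·Z²/n², so K = E_R·Z²/n² = 14 × 8²/7² = 18 eV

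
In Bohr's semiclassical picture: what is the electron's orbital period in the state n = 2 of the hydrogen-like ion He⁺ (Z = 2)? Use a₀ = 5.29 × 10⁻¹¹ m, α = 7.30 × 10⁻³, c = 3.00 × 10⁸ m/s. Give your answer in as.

r = n²a₀/Z = 2²·5.29 × 10⁻¹¹/2 = 1.06 × 10⁻¹⁰ m
v = Zαc/n = 2·0.00730·3.00 × 10⁸/2 = 2.19 × 10⁶ m/s
T = 2πr/v = 3.04 × 10⁻¹⁶ s = 304 as

304 as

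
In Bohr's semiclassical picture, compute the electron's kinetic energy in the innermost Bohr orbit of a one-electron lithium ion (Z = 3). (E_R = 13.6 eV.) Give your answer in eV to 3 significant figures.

122 eV

For a Coulomb orbit the virial theorem gives K = −E_n.
E_n = −E_R·Z²/n², so K = E_R·Z²/n² = 13.6 × 3²/1² = 122 eV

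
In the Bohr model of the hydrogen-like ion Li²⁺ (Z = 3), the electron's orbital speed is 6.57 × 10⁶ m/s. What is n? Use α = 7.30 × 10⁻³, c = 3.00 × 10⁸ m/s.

v_n = Zαc/n ⇒ n = Zαc/v = 3 × 0.00730 × 3.00 × 10⁸ / 6.57 × 10⁶ ≈ 1.00
n = 1

1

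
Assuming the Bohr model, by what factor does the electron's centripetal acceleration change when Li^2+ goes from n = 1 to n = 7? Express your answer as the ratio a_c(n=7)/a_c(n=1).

a_c ∝ Z^3 · n^-4; with Z fixed, a_c ∝ n^-4.
a_c(n=7)/a_c(n=1) = (7/1)^-4 = 1/2401

1/2401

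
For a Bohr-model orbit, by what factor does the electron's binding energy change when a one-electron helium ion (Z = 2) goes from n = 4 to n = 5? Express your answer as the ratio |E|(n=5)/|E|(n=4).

|E| ∝ Z^2 · n^-2; with Z fixed, |E| ∝ n^-2.
|E|(n=5)/|E|(n=4) = (5/4)^-2 = 16/25

16/25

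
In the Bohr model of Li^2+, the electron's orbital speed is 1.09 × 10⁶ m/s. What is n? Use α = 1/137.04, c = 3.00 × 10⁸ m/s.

6

v_n = Zαc/n ⇒ n = Zαc/v = 3 × 0.00730 × 3.00 × 10⁸ / 1.09 × 10⁶ ≈ 6.03
n = 6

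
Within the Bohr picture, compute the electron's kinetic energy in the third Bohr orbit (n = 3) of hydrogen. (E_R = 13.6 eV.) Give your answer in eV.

For a Coulomb orbit the virial theorem gives K = −E_n.
E_n = −E_R·Z²/n², so K = E_R·Z²/n² = 13.6 × 1²/3² = 1.51 eV

1.51 eV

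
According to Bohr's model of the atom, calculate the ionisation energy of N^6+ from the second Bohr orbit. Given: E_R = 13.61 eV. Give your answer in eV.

166.7 eV

E_n = −E_R·Z²/n² = −13.61 × 7²/2² eV = -166.7 eV
Ionisation energy = −E_n = 166.7 eV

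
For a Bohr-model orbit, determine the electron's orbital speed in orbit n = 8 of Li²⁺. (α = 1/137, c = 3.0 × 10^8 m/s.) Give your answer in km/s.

820 km/s

v_n = Zαc/n = 3 × 0.0073 × 3.0 × 10^8 / 8
    = 820 km/s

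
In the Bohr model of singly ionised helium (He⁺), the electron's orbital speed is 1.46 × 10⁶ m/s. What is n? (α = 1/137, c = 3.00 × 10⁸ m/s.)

3

v_n = Zαc/n ⇒ n = Zαc/v = 2 × 0.00730 × 3.00 × 10⁸ / 1.46 × 10⁶ ≈ 3.00
n = 3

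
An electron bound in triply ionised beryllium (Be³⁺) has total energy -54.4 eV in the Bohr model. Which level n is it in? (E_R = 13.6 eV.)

E_n = −E_R Z²/n² ⇒ n² = E_R Z²/(−E_n) = 13.6 × 4² / 54.4 ≈ 4.00
n = 2

2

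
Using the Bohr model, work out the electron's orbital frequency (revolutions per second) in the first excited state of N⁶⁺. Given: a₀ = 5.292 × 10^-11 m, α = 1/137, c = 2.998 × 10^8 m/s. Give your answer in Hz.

r = n²a₀/Z = 3.024 × 10^-11 m, v = Zαc/n = 7.659 × 10^6 m/s
f = v/(2πr) = 4.031 × 10^16 Hz

4.031 × 10^16 Hz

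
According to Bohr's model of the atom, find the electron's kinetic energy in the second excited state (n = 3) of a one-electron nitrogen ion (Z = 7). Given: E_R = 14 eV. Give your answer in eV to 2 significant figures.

76 eV

For a Coulomb orbit the virial theorem gives K = −E_n.
E_n = −E_R·Z²/n², so K = E_R·Z²/n² = 14 × 7²/3² = 76 eV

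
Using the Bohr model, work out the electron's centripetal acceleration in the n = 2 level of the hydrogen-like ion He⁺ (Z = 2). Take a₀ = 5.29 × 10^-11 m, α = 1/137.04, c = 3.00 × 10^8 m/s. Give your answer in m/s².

r = n²a₀/Z = 1.06 × 10^-10 m, v = Zαc/n = 2.19 × 10^6 m/s
a = v²/r = (2.19 × 10^6)² / 1.06 × 10^-10 = 4.53 × 10^22 m/s²

4.53 × 10^22 m/s²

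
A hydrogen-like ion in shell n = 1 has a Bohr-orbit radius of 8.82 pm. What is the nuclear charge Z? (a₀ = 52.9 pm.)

6

r_n = n²a₀/Z ⇒ Z = n²a₀/r = 1² × 52.9 / 8.82 ≈ 6.00
Z = 6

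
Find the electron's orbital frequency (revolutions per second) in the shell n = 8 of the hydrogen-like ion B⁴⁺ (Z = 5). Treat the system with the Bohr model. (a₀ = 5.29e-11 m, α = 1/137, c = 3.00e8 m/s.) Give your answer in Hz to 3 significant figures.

3.22e14 Hz

r = n²a₀/Z = 6.77e-10 m, v = Zαc/n = 1.37e6 m/s
f = v/(2πr) = 3.22e14 Hz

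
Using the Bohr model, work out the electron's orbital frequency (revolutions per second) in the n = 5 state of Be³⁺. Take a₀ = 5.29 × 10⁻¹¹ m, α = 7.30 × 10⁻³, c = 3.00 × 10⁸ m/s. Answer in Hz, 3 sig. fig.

8.43 × 10¹⁴ Hz

r = n²a₀/Z = 3.31 × 10⁻¹⁰ m, v = Zαc/n = 1.75 × 10⁶ m/s
f = v/(2πr) = 8.43 × 10¹⁴ Hz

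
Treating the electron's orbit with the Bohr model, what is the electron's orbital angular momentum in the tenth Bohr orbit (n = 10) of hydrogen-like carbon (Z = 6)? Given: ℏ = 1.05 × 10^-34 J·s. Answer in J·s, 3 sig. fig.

L_n = nℏ = 10 × 1.05 × 10^-34 = 1.05 × 10^-33 J·s

1.05 × 10^-33 J·s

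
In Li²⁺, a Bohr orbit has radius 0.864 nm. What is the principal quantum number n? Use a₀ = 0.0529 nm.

7

r_n = n²a₀/Z ⇒ n² = rZ/a₀ = 0.864 × 3 / 0.0529 ≈ 49.00
n = 7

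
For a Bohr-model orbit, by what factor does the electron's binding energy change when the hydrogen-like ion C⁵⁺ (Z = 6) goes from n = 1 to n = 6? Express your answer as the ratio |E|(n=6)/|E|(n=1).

1/36

|E| ∝ Z^2 · n^-2; with Z fixed, |E| ∝ n^-2.
|E|(n=6)/|E|(n=1) = (6/1)^-2 = 1/36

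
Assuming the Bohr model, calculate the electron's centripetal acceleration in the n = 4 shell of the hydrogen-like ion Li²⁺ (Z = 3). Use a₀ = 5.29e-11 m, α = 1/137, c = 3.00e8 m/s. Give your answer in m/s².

9.56e21 m/s²

r = n²a₀/Z = 2.82e-10 m, v = Zαc/n = 1.64e6 m/s
a = v²/r = (1.64e6)² / 2.82e-10 = 9.56e21 m/s²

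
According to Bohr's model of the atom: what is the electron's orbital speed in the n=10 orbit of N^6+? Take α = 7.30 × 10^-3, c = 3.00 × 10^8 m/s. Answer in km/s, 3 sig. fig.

1530 km/s

v_n = Zαc/n = 7 × 0.00730 × 3.00 × 10^8 / 10
    = 1530 km/s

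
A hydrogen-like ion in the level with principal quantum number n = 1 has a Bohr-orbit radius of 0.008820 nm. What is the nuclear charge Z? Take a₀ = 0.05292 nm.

r_n = n²a₀/Z ⇒ Z = n²a₀/r = 1² × 0.05292 / 0.008820 ≈ 6.00
Z = 6

6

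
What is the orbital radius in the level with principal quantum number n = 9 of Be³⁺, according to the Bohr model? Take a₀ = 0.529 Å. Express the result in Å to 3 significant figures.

r_n = n²a₀/Z = 9² × 0.529 / 4
    = 81 × 0.529 / 4 = 10.7 Å

10.7 Å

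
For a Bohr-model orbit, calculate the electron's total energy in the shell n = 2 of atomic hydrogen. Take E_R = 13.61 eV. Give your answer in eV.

-3.402 eV

E_n = −E_R·Z²/n² = −13.61 × 1²/2² = -3.402 eV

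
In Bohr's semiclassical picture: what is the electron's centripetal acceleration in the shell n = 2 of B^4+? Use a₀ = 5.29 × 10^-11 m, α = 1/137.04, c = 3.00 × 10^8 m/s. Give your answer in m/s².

7.08 × 10^23 m/s²

r = n²a₀/Z = 4.23 × 10^-11 m, v = Zαc/n = 5.47 × 10^6 m/s
a = v²/r = (5.47 × 10^6)² / 4.23 × 10^-11 = 7.08 × 10^23 m/s²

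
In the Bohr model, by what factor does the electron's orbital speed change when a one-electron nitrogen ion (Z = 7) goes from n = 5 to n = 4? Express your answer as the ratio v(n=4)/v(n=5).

5/4

v ∝ Z^1 · n^-1; with Z fixed, v ∝ n^-1.
v(n=4)/v(n=5) = (4/5)^-1 = 5/4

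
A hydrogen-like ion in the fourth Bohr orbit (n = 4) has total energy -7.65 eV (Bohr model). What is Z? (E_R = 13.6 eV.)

E_n = −E_R Z²/n² ⇒ Z² = −E_n n²/E_R = 7.65 × 4² / 13.6 ≈ 9.00
Z = 3

3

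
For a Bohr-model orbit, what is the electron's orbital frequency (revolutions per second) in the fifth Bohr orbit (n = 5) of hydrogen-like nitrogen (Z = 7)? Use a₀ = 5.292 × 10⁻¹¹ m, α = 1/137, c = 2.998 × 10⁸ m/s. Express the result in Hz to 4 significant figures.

r = n²a₀/Z = 1.890 × 10⁻¹⁰ m, v = Zαc/n = 3.064 × 10⁶ m/s
f = v/(2πr) = 2.580 × 10¹⁵ Hz

2.580 × 10¹⁵ Hz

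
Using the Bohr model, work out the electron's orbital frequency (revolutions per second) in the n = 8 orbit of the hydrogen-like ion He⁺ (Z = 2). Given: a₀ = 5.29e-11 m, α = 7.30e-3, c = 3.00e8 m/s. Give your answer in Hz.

r = n²a₀/Z = 1.69e-9 m, v = Zαc/n = 5.47e5 m/s
f = v/(2πr) = 5.15e13 Hz

5.15e13 Hz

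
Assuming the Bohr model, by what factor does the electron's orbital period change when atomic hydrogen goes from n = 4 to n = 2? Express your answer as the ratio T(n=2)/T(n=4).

1/8

T ∝ Z^-2 · n^3; with Z fixed, T ∝ n^3.
T(n=2)/T(n=4) = (2/4)^3 = 1/8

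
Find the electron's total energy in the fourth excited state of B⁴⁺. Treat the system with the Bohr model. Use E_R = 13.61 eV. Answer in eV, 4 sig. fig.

-13.61 eV

E_n = −E_R·Z²/n² = −13.61 × 5²/5² = -13.61 eV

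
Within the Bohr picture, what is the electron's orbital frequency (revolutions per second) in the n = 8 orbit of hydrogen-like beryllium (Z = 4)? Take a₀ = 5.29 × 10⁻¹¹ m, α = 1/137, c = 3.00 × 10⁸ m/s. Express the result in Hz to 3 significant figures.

2.06 × 10¹⁴ Hz

r = n²a₀/Z = 8.46 × 10⁻¹⁰ m, v = Zαc/n = 1.09 × 10⁶ m/s
f = v/(2πr) = 2.06 × 10¹⁴ Hz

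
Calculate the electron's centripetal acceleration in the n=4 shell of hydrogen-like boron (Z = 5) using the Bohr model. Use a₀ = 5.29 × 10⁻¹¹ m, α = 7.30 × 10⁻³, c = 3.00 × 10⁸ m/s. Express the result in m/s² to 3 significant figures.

r = n²a₀/Z = 1.69 × 10⁻¹⁰ m, v = Zαc/n = 2.74 × 10⁶ m/s
a = v²/r = (2.74 × 10⁶)² / 1.69 × 10⁻¹⁰ = 4.43 × 10²² m/s²

4.43 × 10²² m/s²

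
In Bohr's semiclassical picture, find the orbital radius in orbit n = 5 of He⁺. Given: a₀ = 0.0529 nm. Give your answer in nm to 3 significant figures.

r_n = n²a₀/Z = 5² × 0.0529 / 2
    = 25 × 0.0529 / 2 = 0.661 nm

0.661 nm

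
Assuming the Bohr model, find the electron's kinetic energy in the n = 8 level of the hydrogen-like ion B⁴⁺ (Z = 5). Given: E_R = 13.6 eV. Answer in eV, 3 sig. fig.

For a Coulomb orbit the virial theorem gives K = −E_n.
E_n = −E_R·Z²/n², so K = E_R·Z²/n² = 13.6 × 5²/8² = 5.31 eV

5.31 eV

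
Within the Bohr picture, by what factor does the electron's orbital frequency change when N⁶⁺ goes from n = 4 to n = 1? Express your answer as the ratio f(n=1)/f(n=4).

64

f ∝ Z^2 · n^-3; with Z fixed, f ∝ n^-3.
f(n=1)/f(n=4) = (1/4)^-3 = 64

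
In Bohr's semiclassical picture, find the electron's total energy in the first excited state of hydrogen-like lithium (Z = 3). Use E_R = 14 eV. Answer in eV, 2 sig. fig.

E_n = −E_R·Z²/n² = −14 × 3²/2² = -32 eV

-32 eV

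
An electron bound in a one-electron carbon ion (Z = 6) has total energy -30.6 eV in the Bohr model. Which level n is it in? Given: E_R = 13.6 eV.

4

E_n = −E_R Z²/n² ⇒ n² = E_R Z²/(−E_n) = 13.6 × 6² / 30.6 ≈ 16.00
n = 4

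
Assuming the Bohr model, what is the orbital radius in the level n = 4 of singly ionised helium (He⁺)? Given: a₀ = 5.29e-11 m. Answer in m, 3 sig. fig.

r_n = n²a₀/Z = 4² × 5.29e-11 / 2
    = 16 × 5.29e-11 / 2 = 4.23e-10 m

4.23e-10 m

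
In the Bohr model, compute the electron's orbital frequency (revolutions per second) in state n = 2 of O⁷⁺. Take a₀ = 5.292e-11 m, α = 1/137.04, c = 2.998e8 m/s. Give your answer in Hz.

r = n²a₀/Z = 2.646e-11 m, v = Zαc/n = 8.751e6 m/s
f = v/(2πr) = 5.263e16 Hz

5.263e16 Hz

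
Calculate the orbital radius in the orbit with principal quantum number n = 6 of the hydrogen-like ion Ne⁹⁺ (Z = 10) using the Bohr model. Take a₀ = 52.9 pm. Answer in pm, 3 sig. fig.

190 pm

r_n = n²a₀/Z = 6² × 52.9 / 10
    = 36 × 52.9 / 10 = 190 pm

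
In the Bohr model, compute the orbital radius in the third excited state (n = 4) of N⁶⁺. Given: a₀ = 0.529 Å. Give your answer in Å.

1.21 Å

r_n = n²a₀/Z = 4² × 0.529 / 7
    = 16 × 0.529 / 7 = 1.21 Å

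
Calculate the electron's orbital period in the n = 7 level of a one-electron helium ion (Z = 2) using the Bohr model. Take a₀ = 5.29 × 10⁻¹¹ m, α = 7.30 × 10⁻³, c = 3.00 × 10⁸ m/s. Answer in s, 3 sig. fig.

1.30 × 10⁻¹⁴ s

r = n²a₀/Z = 7²·5.29 × 10⁻¹¹/2 = 1.30 × 10⁻⁹ m
v = Zαc/n = 2·0.00730·3.00 × 10⁸/7 = 6.26 × 10⁵ m/s
T = 2πr/v = 1.30 × 10⁻¹⁴ s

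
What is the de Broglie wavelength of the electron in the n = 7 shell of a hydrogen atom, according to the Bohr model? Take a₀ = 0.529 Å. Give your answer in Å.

23.3 Å

The Bohr quantisation condition is nλ = 2πr_n.
r_n = n²a₀/Z = 25.9 Å
λ = 2πr_n/n = 2π·25.9/7 = 23.3 Å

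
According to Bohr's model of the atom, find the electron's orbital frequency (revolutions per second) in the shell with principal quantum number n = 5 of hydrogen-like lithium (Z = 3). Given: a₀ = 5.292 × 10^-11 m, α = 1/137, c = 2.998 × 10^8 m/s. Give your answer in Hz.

r = n²a₀/Z = 4.410 × 10^-10 m, v = Zαc/n = 1.313 × 10^6 m/s
f = v/(2πr) = 4.739 × 10^14 Hz

4.739 × 10^14 Hz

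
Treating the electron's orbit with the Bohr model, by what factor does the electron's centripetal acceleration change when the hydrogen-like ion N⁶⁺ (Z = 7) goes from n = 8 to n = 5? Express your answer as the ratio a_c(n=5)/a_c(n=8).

4096/625

a_c ∝ Z^3 · n^-4; with Z fixed, a_c ∝ n^-4.
a_c(n=5)/a_c(n=8) = (5/8)^-4 = 4096/625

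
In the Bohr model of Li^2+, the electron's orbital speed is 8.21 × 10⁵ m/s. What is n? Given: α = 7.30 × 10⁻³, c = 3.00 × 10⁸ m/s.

8

v_n = Zαc/n ⇒ n = Zαc/v = 3 × 0.00730 × 3.00 × 10⁸ / 8.21 × 10⁵ ≈ 8.00
n = 8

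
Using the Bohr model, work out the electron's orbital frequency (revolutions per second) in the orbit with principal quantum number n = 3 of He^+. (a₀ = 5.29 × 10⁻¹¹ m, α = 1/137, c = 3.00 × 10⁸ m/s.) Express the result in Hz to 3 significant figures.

r = n²a₀/Z = 2.38 × 10⁻¹⁰ m, v = Zαc/n = 1.46 × 10⁶ m/s
f = v/(2πr) = 9.76 × 10¹⁴ Hz

9.76 × 10¹⁴ Hz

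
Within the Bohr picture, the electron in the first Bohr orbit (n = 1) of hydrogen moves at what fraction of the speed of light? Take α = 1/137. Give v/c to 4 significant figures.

v_n = Zαc/n, so v/c = Zα/n = 1 × 0.007299 / 1 = 0.007299

0.007299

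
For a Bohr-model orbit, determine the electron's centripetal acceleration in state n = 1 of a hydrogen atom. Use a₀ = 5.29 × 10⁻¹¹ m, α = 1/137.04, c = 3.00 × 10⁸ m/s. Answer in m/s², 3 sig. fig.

9.06 × 10²² m/s²

r = n²a₀/Z = 5.29 × 10⁻¹¹ m, v = Zαc/n = 2.19 × 10⁶ m/s
a = v²/r = (2.19 × 10⁶)² / 5.29 × 10⁻¹¹ = 9.06 × 10²² m/s²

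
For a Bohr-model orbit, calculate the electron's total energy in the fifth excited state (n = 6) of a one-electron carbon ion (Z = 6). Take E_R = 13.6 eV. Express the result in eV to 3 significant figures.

-13.6 eV

E_n = −E_R·Z²/n² = −13.6 × 6²/6² = -13.6 eV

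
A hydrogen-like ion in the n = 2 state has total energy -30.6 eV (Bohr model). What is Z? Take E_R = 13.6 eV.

3

E_n = −E_R Z²/n² ⇒ Z² = −E_n n²/E_R = 30.6 × 2² / 13.6 ≈ 9.00
Z = 3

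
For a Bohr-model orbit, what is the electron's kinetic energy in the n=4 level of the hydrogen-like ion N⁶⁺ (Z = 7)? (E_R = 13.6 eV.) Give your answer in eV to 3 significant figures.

41.6 eV

For a Coulomb orbit the virial theorem gives K = −E_n.
E_n = −E_R·Z²/n², so K = E_R·Z²/n² = 13.6 × 7²/4² = 41.6 eV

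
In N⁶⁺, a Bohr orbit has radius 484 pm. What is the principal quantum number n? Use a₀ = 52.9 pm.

r_n = n²a₀/Z ⇒ n² = rZ/a₀ = 484 × 7 / 52.9 ≈ 64.05
n = 8

8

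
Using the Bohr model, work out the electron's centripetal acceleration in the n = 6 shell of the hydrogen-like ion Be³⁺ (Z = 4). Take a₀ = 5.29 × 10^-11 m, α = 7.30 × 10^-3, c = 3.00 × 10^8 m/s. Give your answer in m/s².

r = n²a₀/Z = 4.76 × 10^-10 m, v = Zαc/n = 1.46 × 10^6 m/s
a = v²/r = (1.46 × 10^6)² / 4.76 × 10^-10 = 4.48 × 10^21 m/s²

4.48 × 10^21 m/s²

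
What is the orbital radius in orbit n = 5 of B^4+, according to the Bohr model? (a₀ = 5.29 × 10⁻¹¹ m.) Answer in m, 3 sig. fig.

r_n = n²a₀/Z = 5² × 5.29 × 10⁻¹¹ / 5
    = 25 × 5.29 × 10⁻¹¹ / 5 = 2.64 × 10⁻¹⁰ m

2.64 × 10⁻¹⁰ m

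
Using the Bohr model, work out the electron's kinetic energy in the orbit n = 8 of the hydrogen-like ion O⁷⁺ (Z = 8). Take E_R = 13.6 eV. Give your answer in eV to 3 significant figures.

For a Coulomb orbit the virial theorem gives K = −E_n.
E_n = −E_R·Z²/n², so K = E_R·Z²/n² = 13.6 × 8²/8² = 13.6 eV

13.6 eV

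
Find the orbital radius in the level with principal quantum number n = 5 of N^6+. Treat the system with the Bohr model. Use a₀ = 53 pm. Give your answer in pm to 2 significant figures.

r_n = n²a₀/Z = 5² × 53 / 7
    = 25 × 53 / 7 = 190 pm

190 pm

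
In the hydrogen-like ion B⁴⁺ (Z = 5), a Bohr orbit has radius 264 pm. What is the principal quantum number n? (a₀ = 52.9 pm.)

5

r_n = n²a₀/Z ⇒ n² = rZ/a₀ = 264 × 5 / 52.9 ≈ 24.95
n = 5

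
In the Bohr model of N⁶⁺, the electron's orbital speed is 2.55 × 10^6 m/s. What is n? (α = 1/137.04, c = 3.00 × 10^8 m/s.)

6

v_n = Zαc/n ⇒ n = Zαc/v = 7 × 0.00730 × 3.00 × 10^8 / 2.55 × 10^6 ≈ 6.01
n = 6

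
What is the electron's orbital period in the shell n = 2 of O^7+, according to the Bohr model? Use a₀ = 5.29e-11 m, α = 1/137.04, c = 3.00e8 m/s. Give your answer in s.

1.90e-17 s

r = n²a₀/Z = 2²·5.29e-11/8 = 2.65e-11 m
v = Zαc/n = 8·0.00730·3.00e8/2 = 8.76e6 m/s
T = 2πr/v = 1.90e-17 s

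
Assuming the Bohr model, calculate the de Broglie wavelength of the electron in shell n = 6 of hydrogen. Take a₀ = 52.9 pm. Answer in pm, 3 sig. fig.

1990 pm

The Bohr quantisation condition is nλ = 2πr_n.
r_n = n²a₀/Z = 1900 pm
λ = 2πr_n/n = 2π·1900/6 = 1990 pm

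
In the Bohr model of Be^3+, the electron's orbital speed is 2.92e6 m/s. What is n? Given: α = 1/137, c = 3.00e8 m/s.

v_n = Zαc/n ⇒ n = Zαc/v = 4 × 0.00730 × 3.00e8 / 2.92e6 ≈ 3.00
n = 3

3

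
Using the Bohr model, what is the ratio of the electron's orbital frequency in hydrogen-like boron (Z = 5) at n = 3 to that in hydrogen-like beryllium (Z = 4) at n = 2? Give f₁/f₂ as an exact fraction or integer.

25/54

f ∝ Z^2 · n^-3
f₁/f₂ = (5/4)^2 · (3/2)^-3 = 25/54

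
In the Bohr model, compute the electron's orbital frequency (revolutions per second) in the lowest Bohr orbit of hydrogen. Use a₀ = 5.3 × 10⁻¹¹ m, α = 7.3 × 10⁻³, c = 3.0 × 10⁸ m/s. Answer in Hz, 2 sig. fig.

6.6 × 10¹⁵ Hz

r = n²a₀/Z = 5.3 × 10⁻¹¹ m, v = Zαc/n = 2.2 × 10⁶ m/s
f = v/(2πr) = 6.6 × 10¹⁵ Hz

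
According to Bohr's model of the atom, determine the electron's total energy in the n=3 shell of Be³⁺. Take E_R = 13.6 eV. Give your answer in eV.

-24.2 eV

E_n = −E_R·Z²/n² = −13.6 × 4²/3² = -24.2 eV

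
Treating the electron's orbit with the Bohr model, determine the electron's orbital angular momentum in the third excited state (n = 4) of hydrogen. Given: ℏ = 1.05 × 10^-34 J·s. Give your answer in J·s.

4.20 × 10^-34 J·s

L_n = nℏ = 4 × 1.05 × 10^-34 = 4.20 × 10^-34 J·s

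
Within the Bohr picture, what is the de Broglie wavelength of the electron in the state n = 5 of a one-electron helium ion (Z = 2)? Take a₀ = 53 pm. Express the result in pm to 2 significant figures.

The Bohr quantisation condition is nλ = 2πr_n.
r_n = n²a₀/Z = 660 pm
λ = 2πr_n/n = 2π·660/5 = 830 pm

830 pm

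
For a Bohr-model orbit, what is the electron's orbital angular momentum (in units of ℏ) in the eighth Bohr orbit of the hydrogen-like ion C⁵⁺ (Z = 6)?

L_n = nℏ, so L/ℏ = n = 8.

8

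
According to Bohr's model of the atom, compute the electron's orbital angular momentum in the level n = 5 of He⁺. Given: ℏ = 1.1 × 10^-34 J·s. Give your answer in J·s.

5.5 × 10^-34 J·s

L_n = nℏ = 5 × 1.1 × 10^-34 = 5.5 × 10^-34 J·s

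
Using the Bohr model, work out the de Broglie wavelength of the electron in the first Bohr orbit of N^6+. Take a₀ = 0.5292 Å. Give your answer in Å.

The Bohr quantisation condition is nλ = 2πr_n.
r_n = n²a₀/Z = 0.07560 Å
λ = 2πr_n/n = 2π·0.07560/1 = 0.4750 Å

0.4750 Å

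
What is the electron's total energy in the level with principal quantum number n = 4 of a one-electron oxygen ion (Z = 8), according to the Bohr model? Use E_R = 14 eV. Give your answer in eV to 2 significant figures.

-56 eV

E_n = −E_R·Z²/n² = −14 × 8²/4² = -56 eV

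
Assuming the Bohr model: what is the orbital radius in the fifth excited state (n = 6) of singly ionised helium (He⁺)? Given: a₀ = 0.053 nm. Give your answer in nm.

0.95 nm

r_n = n²a₀/Z = 6² × 0.053 / 2
    = 36 × 0.053 / 2 = 0.95 nm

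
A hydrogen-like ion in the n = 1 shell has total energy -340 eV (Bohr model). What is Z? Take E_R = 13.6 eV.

E_n = −E_R Z²/n² ⇒ Z² = −E_n n²/E_R = 340 × 1² / 13.6 ≈ 25.00
Z = 5

5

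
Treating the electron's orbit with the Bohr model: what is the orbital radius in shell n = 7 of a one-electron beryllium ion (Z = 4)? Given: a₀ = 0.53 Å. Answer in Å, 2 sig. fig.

6.5 Å

r_n = n²a₀/Z = 7² × 0.53 / 4
    = 49 × 0.53 / 4 = 6.5 Å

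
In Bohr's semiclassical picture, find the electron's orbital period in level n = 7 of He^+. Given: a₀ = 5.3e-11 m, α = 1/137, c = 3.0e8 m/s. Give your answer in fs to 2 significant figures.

13 fs

r = n²a₀/Z = 7²·5.3e-11/2 = 1.3e-9 m
v = Zαc/n = 2·0.0073·3.0e8/7 = 6.3e5 m/s
T = 2πr/v = 1.3e-14 s = 13 fs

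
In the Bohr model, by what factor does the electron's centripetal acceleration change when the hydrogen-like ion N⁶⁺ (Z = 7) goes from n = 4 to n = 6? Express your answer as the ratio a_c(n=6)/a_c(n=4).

16/81

a_c ∝ Z^3 · n^-4; with Z fixed, a_c ∝ n^-4.
a_c(n=6)/a_c(n=4) = (6/4)^-4 = 16/81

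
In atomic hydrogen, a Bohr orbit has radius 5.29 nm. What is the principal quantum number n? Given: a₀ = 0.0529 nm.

r_n = n²a₀/Z ⇒ n² = rZ/a₀ = 5.29 × 1 / 0.0529 ≈ 100.00
n = 10

10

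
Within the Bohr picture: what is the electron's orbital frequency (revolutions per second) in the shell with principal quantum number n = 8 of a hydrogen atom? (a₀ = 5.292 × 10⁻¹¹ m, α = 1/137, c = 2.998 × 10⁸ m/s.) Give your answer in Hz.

1.285 × 10¹³ Hz

r = n²a₀/Z = 3.387 × 10⁻⁹ m, v = Zαc/n = 2.735 × 10⁵ m/s
f = v/(2πr) = 1.285 × 10¹³ Hz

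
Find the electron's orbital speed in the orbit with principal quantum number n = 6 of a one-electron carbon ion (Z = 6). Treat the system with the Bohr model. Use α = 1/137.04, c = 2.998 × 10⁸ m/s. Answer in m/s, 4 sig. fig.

2.188 × 10⁶ m/s

v_n = Zαc/n = 6 × 0.007297 × 2.998 × 10⁸ / 6
    = 2.188 × 10⁶ m/s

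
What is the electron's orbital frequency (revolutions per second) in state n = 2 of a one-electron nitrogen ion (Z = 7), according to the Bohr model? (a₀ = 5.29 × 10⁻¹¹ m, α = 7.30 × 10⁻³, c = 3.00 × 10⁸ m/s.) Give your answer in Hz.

r = n²a₀/Z = 3.02 × 10⁻¹¹ m, v = Zαc/n = 7.67 × 10⁶ m/s
f = v/(2πr) = 4.04 × 10¹⁶ Hz

4.04 × 10¹⁶ Hz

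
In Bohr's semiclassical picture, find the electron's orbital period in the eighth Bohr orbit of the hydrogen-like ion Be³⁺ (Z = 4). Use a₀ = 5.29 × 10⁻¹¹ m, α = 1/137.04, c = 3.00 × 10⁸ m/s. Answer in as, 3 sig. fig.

r = n²a₀/Z = 8²·5.29 × 10⁻¹¹/4 = 8.46 × 10⁻¹⁰ m
v = Zαc/n = 4·0.00730·3.00 × 10⁸/8 = 1.09 × 10⁶ m/s
T = 2πr/v = 4.86 × 10⁻¹⁵ s = 4860 as

4860 as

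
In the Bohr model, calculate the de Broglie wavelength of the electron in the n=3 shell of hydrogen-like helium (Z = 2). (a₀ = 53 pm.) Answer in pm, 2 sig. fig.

500 pm

The Bohr quantisation condition is nλ = 2πr_n.
r_n = n²a₀/Z = 240 pm
λ = 2πr_n/n = 2π·240/3 = 500 pm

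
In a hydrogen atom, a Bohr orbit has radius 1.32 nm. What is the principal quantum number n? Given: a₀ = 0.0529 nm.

r_n = n²a₀/Z ⇒ n² = rZ/a₀ = 1.32 × 1 / 0.0529 ≈ 24.95
n = 5

5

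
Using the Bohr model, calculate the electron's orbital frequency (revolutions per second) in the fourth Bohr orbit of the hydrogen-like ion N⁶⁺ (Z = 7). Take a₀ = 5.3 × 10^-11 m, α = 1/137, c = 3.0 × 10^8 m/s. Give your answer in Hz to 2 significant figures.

r = n²a₀/Z = 1.2 × 10^-10 m, v = Zαc/n = 3.8 × 10^6 m/s
f = v/(2πr) = 5.0 × 10^15 Hz

5.0 × 10^15 Hz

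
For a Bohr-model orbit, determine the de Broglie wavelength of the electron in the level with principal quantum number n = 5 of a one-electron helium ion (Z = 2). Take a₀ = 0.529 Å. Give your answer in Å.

8.31 Å

The Bohr quantisation condition is nλ = 2πr_n.
r_n = n²a₀/Z = 6.61 Å
λ = 2πr_n/n = 2π·6.61/5 = 8.31 Å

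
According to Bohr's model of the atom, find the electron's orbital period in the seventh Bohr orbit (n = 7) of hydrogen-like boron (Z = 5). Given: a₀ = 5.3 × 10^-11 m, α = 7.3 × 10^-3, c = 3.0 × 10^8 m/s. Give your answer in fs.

r = n²a₀/Z = 7²·5.3 × 10^-11/5 = 5.2 × 10^-10 m
v = Zαc/n = 5·0.0073·3.0 × 10^8/7 = 1.6 × 10^6 m/s
T = 2πr/v = 2.1 × 10^-15 s = 2.1 fs

2.1 fs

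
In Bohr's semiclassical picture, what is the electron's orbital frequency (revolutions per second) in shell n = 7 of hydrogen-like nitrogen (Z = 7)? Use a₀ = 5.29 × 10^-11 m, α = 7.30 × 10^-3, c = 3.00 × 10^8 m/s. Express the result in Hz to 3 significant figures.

9.41 × 10^14 Hz

r = n²a₀/Z = 3.70 × 10^-10 m, v = Zαc/n = 2.19 × 10^6 m/s
f = v/(2πr) = 9.41 × 10^14 Hz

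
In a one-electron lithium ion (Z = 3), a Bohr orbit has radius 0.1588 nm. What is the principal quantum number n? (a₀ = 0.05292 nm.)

r_n = n²a₀/Z ⇒ n² = rZ/a₀ = 0.1588 × 3 / 0.05292 ≈ 9.00
n = 3

3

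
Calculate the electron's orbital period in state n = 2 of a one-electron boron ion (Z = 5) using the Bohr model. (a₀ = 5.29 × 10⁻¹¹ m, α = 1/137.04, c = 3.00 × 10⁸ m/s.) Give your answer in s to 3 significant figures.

r = n²a₀/Z = 2²·5.29 × 10⁻¹¹/5 = 4.23 × 10⁻¹¹ m
v = Zαc/n = 5·0.00730·3.00 × 10⁸/2 = 5.47 × 10⁶ m/s
T = 2πr/v = 4.86 × 10⁻¹⁷ s

4.86 × 10⁻¹⁷ s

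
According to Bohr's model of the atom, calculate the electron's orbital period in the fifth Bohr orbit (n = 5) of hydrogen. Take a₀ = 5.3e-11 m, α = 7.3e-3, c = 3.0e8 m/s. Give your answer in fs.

19 fs

r = n²a₀/Z = 5²·5.3e-11/1 = 1.3e-9 m
v = Zαc/n = 1·0.0073·3.0e8/5 = 4.4e5 m/s
T = 2πr/v = 1.9e-14 s = 19 fs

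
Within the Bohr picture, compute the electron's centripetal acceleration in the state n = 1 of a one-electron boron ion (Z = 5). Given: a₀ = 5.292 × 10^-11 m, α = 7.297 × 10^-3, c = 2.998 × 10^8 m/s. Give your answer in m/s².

1.130 × 10^25 m/s²

r = n²a₀/Z = 1.058 × 10^-11 m, v = Zαc/n = 1.094 × 10^7 m/s
a = v²/r = (1.094 × 10^7)² / 1.058 × 10^-11 = 1.130 × 10^25 m/s²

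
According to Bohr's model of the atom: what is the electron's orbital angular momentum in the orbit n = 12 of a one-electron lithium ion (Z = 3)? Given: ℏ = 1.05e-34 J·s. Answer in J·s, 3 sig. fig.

1.26e-33 J·s

L_n = nℏ = 12 × 1.05e-34 = 1.26e-33 J·s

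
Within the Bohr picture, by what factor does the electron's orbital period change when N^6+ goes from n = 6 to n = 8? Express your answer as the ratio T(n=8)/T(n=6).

64/27

T ∝ Z^-2 · n^3; with Z fixed, T ∝ n^3.
T(n=8)/T(n=6) = (8/6)^3 = 64/27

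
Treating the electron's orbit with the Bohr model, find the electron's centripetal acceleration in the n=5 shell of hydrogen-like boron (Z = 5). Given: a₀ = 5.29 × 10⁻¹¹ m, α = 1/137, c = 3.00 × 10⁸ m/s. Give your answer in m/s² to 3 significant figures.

r = n²a₀/Z = 2.64 × 10⁻¹⁰ m, v = Zαc/n = 2.19 × 10⁶ m/s
a = v²/r = (2.19 × 10⁶)² / 2.64 × 10⁻¹⁰ = 1.81 × 10²² m/s²

1.81 × 10²² m/s²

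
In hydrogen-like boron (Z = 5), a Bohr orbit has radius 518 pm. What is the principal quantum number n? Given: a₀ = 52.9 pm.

r_n = n²a₀/Z ⇒ n² = rZ/a₀ = 518 × 5 / 52.9 ≈ 48.96
n = 7

7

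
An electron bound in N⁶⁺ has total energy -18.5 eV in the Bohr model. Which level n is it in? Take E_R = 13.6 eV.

6

E_n = −E_R Z²/n² ⇒ n² = E_R Z²/(−E_n) = 13.6 × 7² / 18.5 ≈ 36.02
n = 6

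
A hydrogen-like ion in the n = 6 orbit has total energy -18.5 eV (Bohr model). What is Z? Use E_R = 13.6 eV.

7

E_n = −E_R Z²/n² ⇒ Z² = −E_n n²/E_R = 18.5 × 6² / 13.6 ≈ 48.97
Z = 7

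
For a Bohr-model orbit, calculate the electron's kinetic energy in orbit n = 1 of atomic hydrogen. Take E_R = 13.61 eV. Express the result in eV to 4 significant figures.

For a Coulomb orbit the virial theorem gives K = −E_n.
E_n = −E_R·Z²/n², so K = E_R·Z²/n² = 13.61 × 1²/1² = 13.61 eV

13.61 eV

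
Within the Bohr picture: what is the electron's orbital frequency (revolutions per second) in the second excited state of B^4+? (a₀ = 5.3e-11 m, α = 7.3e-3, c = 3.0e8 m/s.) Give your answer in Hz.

6.1e15 Hz

r = n²a₀/Z = 9.5e-11 m, v = Zαc/n = 3.6e6 m/s
f = v/(2πr) = 6.1e15 Hz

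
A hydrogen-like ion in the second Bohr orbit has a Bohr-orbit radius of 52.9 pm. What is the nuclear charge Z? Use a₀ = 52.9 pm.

4

r_n = n²a₀/Z ⇒ Z = n²a₀/r = 2² × 52.9 / 52.9 ≈ 4.00
Z = 4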